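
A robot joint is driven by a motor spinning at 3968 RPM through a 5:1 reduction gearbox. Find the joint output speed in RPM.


omega_joint = omega_motor / N = 3968 / 5 = 793.6000

793.6000 RPM


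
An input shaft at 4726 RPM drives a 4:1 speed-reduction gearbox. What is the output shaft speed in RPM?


omega_out = omega_in / N = 4726 / 4 = 1181.5000

1181.5000 RPM


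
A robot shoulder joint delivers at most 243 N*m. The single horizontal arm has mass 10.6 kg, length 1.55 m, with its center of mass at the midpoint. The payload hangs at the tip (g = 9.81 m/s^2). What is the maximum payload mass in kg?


tau_arm = m_arm*g*(L/2) = 10.6*9.81*1.55/2 = 80.5892 N*m
tau_payload = tau_max - tau_arm = 243 - 80.5892 = 162.4108
m_payload = tau_payload / (g*L) = 162.4108 / (9.81*1.55) = 10.6811

10.6811 kg


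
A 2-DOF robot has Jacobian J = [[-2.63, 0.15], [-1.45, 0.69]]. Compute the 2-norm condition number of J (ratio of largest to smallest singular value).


JJ^T eigenvalues: trace(JJ^T) = 9.5180, det(JJ^T) = det(J)^2 = 2.55104784
s_max^2 = (9.5180 + sqrt(80.38813264))/2 = 9.24197147
s_min^2 = (9.5180 - sqrt(80.38813264))/2 = 0.27602853
kappa = s_max/s_min = sqrt(9.24197147/0.27602853) = 5.7864

5.7864


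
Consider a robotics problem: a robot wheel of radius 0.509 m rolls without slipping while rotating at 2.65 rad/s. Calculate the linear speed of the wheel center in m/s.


v = omega * r = 2.65 * 0.509 = 1.3488

1.3488 m/s


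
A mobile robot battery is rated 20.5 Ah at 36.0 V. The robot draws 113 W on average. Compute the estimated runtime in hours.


E = 20.5*36.0 = 738.0000 Wh
t = E/P = 738.0000/113 = 6.5310

6.5310 hours


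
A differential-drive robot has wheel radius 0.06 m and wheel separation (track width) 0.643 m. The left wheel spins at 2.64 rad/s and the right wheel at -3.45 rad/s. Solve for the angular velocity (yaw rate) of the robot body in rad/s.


omega = r*(wR - wL)/L = 0.06*(-3.45 - (2.64))/0.643 = -0.5683

-0.5683 rad/s


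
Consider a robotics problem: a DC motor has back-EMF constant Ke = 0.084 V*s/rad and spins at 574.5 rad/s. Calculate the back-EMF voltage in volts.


V_emf = Ke * omega = 0.084*574.5 = 48.2580

48.2580 V


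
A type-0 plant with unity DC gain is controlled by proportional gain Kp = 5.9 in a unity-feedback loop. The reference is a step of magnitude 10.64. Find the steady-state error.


e_ss = R/(1 + Kp) = 10.64/(1 + 5.9) = 10.64/6.9000 = 1.5420

1.5420


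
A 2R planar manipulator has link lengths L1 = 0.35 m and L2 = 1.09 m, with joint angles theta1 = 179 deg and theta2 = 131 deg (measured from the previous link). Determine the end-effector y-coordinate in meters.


y = L1*sin(th1) + L2*sin(th1+th2) = 0.35*sin(179 deg) + 1.09*sin(310 deg) = -0.8289

-0.8289 m


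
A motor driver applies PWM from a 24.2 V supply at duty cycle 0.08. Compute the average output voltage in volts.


V_avg = V_supply * D = 24.2*0.08 = 1.9360

1.9360 V


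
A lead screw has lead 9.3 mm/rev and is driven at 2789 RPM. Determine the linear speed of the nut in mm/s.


v = lead * (RPM/60) = 9.3*2789/60 = 432.2950

432.2950 mm/s


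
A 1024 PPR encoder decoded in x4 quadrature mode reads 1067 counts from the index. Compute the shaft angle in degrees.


angle = counts * 360 / (PPR*4) = 1067 * 360 / 4096 = 93.7793

93.7793 degrees


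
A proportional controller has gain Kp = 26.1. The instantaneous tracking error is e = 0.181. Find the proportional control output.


u_P = Kp * e = 26.1 * 0.181 = 4.7241

4.7241


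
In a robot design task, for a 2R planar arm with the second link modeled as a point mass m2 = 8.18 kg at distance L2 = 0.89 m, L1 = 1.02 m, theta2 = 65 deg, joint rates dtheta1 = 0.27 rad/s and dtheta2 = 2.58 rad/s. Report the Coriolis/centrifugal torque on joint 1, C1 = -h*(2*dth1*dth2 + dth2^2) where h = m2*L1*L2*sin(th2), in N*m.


h = m2*L1*L2*sin(th2) = 8.18*1.02*0.89*sin(65 deg) = 6.730064
C1 = -h*(2*0.27*2.58 + 2.58^2) = -6.730064*8.0496 = -54.1743

-54.1743 N*m


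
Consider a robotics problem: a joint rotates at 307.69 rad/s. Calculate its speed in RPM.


RPM = 307.69 * 60/(2*pi) = 2938.2231

2938.2231 RPM


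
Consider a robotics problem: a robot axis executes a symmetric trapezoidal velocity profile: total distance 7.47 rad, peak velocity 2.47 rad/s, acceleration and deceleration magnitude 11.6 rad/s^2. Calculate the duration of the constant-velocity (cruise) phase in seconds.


t_acc = v/a = 0.212931 s, d_acc = v^2/(2a) = 0.262970 rad each
d_cruise = 7.47 - 2*0.262970 = 6.944060 rad
t_cruise = d_cruise/v = 6.944060/2.47 = 2.8114

2.8114 s


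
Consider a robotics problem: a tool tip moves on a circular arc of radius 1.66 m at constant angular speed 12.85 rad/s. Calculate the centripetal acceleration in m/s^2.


a_c = omega^2 * r = 12.85^2 * 1.66 = 274.1033

274.1033 m/s^2


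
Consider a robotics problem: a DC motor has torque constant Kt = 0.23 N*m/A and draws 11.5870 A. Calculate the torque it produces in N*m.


tau = Kt * I = 0.23*11.5870 = 2.6650

2.6650 N*m


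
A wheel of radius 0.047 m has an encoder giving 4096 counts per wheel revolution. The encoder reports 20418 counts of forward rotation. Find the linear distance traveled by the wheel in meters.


revs = 20418/4096 = 4.984863
d = revs * 2*pi*r = 4.984863 * 2*pi*0.047 = 1.4721

1.4721 m


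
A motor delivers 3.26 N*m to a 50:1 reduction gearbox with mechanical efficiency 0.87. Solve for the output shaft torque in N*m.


tau_out = tau_in * N * eta = 3.26 * 50 * 0.87 = 141.8100

141.8100 N*m


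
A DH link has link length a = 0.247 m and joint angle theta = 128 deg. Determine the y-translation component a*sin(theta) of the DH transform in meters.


a*sin(theta) = 0.247*sin(128 deg) = 0.1946

0.1946 m


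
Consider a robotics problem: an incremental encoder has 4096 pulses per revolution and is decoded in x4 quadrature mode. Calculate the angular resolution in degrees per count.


resolution = 360 / (PPR * 4) = 360 / 16384 = 0.0220

0.0220 degrees


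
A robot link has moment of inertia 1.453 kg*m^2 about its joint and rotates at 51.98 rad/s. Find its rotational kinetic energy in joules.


KE = (1/2)*I*omega^2 = 0.5*1.453*51.98^2 = 1962.9452

1962.9452 J


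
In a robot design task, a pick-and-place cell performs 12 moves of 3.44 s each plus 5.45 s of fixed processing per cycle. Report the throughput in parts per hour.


T_cycle = 12*3.44 + 5.45 = 46.7300 s
rate = 3600/T = 77.0383

77.0383 parts/hour


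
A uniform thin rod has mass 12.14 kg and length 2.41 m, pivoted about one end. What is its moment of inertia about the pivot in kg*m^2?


I = (1/3)*m*L^2 = (1/3)*12.14*2.41^2 = 23.5034

23.5034 kg*m^2


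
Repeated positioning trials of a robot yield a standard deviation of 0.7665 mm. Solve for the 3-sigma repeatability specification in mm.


repeatability = 3*sigma = 3*0.7665 = 2.2995

2.2995 mm


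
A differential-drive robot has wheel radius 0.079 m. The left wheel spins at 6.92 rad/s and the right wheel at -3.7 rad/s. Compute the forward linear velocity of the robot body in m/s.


v = r*(wR + wL)/2 = 0.079*(-3.7 + 6.92)/2 = 0.1272

0.1272 m/s


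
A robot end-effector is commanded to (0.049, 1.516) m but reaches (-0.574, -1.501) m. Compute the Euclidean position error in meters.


dx = -0.574 - (0.049) = -0.6230, dy = -1.501 - (1.516) = -3.0170
err = sqrt(0.388129 + 9.102289) = 3.0807

3.0807 m


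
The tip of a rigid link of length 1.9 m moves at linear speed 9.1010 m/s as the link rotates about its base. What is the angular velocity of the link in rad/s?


omega = v / L = 9.1010 / 1.9 = 4.7900

4.7900 rad/s


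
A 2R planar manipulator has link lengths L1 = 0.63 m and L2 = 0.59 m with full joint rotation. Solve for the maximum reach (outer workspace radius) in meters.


r_max = L1 + L2 = 0.63 + 0.59 = 1.2200

1.2200 m


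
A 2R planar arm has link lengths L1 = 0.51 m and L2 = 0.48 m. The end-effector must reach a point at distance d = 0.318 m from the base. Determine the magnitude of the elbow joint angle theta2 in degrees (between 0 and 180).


cos(th2) = (d^2 - L1^2 - L2^2)/(2*L1*L2) = (0.318^2 - 0.51^2 - 0.48^2)/(2*0.51*0.48) = -0.79529412
th2 = acos(-0.79529412) = 142.6830 deg

142.6830 degrees


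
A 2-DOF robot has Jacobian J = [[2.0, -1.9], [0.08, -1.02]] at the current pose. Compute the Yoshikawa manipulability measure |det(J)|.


det(J) = 2.0*-1.02 - (-1.9)*(0.08) = -1.8880
|det(J)| = 1.8880

1.8880


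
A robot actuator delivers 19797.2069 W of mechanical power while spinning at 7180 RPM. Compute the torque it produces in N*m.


omega = 7180 * 2*pi/60 = 751.887842 rad/s
tau = P / omega = 19797.2069 / 751.887842 = 26.3300

26.3300 N*m


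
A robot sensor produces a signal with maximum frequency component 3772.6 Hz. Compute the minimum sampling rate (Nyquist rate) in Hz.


f_s,min = 2*f_max = 2*3772.6 = 7545.2000

7545.2000 Hz


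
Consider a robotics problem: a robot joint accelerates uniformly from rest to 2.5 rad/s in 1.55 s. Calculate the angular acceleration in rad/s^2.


alpha = delta_omega / t = 2.5 / 1.55 = 1.6129

1.6129 rad/s^2


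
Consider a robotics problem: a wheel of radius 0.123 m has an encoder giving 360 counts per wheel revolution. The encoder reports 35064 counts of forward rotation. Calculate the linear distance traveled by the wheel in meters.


revs = 35064/360 = 97.400000
d = revs * 2*pi*r = 97.400000 * 2*pi*0.123 = 75.2738

75.2738 m


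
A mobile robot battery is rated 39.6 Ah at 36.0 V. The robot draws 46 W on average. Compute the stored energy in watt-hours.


E = capacity * V = 39.6*36.0 = 1425.6000

1425.6000 Wh


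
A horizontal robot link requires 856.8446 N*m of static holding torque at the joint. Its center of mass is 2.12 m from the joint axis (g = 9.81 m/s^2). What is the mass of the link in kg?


m = tau / (g*L) = 856.8446 / (9.81 * 2.12) = 41.2000

41.2000 kg


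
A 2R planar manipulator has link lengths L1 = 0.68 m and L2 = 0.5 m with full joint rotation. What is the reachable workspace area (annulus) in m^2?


r_max = L1 + L2 = 1.1800, r_min = |L1 - L2| = 0.1800
A = pi*(r_max^2 - r_min^2) = pi*(1.3924 - 0.0324) = 4.2726

4.2726 m^2


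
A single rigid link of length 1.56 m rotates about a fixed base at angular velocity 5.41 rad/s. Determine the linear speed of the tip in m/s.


v = L*omega = 1.56 * 5.41 = 8.4396

8.4396 m/s


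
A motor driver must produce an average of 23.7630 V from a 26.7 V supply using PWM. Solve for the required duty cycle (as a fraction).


D = V_avg/V_supply = 23.7630/26.7 = 0.8900

0.8900


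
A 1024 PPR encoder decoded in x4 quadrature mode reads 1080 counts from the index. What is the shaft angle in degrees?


angle = counts * 360 / (PPR*4) = 1080 * 360 / 4096 = 94.9219

94.9219 degrees


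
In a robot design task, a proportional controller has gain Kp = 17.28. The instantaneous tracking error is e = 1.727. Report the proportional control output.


u_P = Kp * e = 17.28 * 1.727 = 29.8426

29.8426


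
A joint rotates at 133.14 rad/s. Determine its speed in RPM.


RPM = 133.14 * 60/(2*pi) = 1271.3933

1271.3933 RPM


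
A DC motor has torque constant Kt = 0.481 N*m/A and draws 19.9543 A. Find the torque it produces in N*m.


tau = Kt * I = 0.481*19.9543 = 9.5980

9.5980 N*m


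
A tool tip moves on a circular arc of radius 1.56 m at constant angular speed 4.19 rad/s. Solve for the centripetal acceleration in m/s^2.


a_c = omega^2 * r = 4.19^2 * 1.56 = 27.3875

27.3875 m/s^2


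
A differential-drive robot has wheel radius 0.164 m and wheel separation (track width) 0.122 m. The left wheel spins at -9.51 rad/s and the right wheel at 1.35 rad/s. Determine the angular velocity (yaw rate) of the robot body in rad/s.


omega = r*(wR - wL)/L = 0.164*(1.35 - (-9.51))/0.122 = 14.5987

14.5987 rad/s


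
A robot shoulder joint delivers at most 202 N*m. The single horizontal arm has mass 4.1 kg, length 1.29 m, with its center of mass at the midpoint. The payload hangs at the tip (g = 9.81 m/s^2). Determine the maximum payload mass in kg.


tau_arm = m_arm*g*(L/2) = 4.1*9.81*1.29/2 = 25.9425 N*m
tau_payload = tau_max - tau_arm = 202 - 25.9425 = 176.0575
m_payload = tau_payload / (g*L) = 176.0575 / (9.81*1.29) = 13.9122

13.9122 kg


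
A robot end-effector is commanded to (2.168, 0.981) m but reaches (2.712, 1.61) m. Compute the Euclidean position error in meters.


dx = 2.712 - (2.168) = 0.5440, dy = 1.61 - (0.981) = 0.6290
err = sqrt(0.295936 + 0.395641) = 0.8316

0.8316 m


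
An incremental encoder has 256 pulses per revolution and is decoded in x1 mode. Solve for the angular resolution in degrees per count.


resolution = 360 / (PPR * 1) = 360 / 256 = 1.4062

1.4062 degrees


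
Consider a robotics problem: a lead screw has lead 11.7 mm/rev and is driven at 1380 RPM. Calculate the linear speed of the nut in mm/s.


v = lead * (RPM/60) = 11.7*1380/60 = 269.1000

269.1000 mm/s


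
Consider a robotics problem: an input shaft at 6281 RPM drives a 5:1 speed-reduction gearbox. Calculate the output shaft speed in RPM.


omega_out = omega_in / N = 6281 / 5 = 1256.2000

1256.2000 RPM


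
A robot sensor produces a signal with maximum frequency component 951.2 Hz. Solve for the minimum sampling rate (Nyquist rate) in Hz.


f_s,min = 2*f_max = 2*951.2 = 1902.4000

1902.4000 Hz


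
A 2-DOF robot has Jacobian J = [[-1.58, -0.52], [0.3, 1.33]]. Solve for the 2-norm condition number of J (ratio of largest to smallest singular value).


JJ^T eigenvalues: trace(JJ^T) = 4.6257, det(JJ^T) = det(J)^2 = 3.78458116
s_max^2 = (4.6257 + sqrt(6.25877585))/2 = 3.56372728
s_min^2 = (4.6257 - sqrt(6.25877585))/2 = 1.06197272
kappa = s_max/s_min = sqrt(3.56372728/1.06197272) = 1.8319

1.8319


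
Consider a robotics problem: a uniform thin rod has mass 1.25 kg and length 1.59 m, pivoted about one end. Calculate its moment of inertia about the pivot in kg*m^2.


I = (1/3)*m*L^2 = (1/3)*1.25*1.59^2 = 1.0534

1.0534 kg*m^2


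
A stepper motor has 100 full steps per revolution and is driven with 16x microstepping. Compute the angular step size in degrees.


step = 360/(100*16) = 360/1600 = 0.2250

0.2250 degrees


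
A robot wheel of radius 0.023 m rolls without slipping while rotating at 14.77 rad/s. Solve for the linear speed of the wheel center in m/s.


v = omega * r = 14.77 * 0.023 = 0.3397

0.3397 m/s


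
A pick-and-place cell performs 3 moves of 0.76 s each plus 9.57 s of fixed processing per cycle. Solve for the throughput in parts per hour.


T_cycle = 3*0.76 + 9.57 = 11.8500 s
rate = 3600/T = 303.7975

303.7975 parts/hour


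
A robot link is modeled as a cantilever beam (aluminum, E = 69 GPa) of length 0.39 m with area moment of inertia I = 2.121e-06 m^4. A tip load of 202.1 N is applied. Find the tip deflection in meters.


delta = F*L^3/(3*E*I) = 202.1*0.39^3/(3*6.900e+10*2.121e-06)
      = 11.9883699/439047 = 2.7305e-05

2.7305e-05 m


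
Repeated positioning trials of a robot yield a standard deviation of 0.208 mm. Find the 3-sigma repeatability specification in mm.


repeatability = 3*sigma = 3*0.208 = 0.6240

0.6240 mm


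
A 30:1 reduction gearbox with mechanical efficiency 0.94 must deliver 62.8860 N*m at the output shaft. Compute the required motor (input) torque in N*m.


tau_in = tau_out / (N * eta) = 62.8860 / (30 * 0.94) = 2.2300

2.2300 N*m


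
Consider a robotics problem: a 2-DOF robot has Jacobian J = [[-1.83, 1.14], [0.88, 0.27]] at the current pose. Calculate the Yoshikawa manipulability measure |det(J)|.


det(J) = -1.83*0.27 - (1.14)*(0.88) = -1.4973
|det(J)| = 1.4973

1.4973


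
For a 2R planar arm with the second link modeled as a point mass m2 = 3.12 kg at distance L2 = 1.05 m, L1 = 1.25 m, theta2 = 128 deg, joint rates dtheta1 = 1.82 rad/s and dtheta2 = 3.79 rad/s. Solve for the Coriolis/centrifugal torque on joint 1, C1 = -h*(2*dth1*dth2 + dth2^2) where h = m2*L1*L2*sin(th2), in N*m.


h = m2*L1*L2*sin(th2) = 3.12*1.25*1.05*sin(128 deg) = 3.226904
C1 = -h*(2*1.82*3.79 + 3.79^2) = -3.226904*28.1597 = -90.8686

-90.8686 N*m


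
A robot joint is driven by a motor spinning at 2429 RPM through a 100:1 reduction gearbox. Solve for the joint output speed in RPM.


omega_joint = omega_motor / N = 2429 / 100 = 24.2900

24.2900 RPM


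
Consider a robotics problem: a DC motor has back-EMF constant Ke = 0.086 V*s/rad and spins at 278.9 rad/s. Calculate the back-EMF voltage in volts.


V_emf = Ke * omega = 0.086*278.9 = 23.9854

23.9854 V


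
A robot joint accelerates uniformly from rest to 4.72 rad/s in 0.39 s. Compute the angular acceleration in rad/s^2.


alpha = delta_omega / t = 4.72 / 0.39 = 12.1026

12.1026 rad/s^2


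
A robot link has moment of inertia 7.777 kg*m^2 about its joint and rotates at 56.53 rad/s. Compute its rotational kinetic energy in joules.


KE = (1/2)*I*omega^2 = 0.5*7.777*56.53^2 = 12426.2496

12426.2496 J


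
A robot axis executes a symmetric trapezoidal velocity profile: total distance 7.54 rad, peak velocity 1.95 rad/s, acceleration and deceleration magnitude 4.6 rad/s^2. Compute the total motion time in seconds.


t_acc = v/a = 1.95/4.6 = 0.423913 s
d_acc = v^2/(2a) = 0.413315 rad (each ramp)
d_cruise = 7.54 - 2*0.413315 = 6.713370 rad
t_cruise = 6.713370/1.95 = 3.442754 s
t_total = 2*0.423913 + 3.442754 = 4.2906

4.2906 s


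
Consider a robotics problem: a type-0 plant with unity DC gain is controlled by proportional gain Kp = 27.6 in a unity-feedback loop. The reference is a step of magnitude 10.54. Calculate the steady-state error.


e_ss = R/(1 + Kp) = 10.54/(1 + 27.6) = 10.54/28.6000 = 0.3685

0.3685


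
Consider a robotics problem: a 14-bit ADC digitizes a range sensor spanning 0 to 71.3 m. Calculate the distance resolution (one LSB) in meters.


res = range / 2^n = 71.3/2^14 = 71.3/16384 = 0.0044

0.0044 m


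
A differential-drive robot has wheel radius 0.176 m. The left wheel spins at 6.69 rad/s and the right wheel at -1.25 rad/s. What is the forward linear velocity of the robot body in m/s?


v = r*(wR + wL)/2 = 0.176*(-1.25 + 6.69)/2 = 0.4787

0.4787 m/s


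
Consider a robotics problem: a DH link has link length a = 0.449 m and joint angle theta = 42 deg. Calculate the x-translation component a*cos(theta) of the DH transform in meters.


a*cos(theta) = 0.449*cos(42 deg) = 0.3337

0.3337 m


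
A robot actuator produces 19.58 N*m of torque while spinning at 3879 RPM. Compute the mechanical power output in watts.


omega = 3879 * 2*pi/60 = 406.207930 rad/s
P = tau * omega = 19.58 * 406.207930 = 7953.5513

7953.5513 W


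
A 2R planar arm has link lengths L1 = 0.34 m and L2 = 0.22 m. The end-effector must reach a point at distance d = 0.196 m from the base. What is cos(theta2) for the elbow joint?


cos(th2) = (d^2 - L1^2 - L2^2)/(2*L1*L2) = (0.196^2 - 0.34^2 - 0.22^2)/(2*0.34*0.22) = -0.8395

-0.8395


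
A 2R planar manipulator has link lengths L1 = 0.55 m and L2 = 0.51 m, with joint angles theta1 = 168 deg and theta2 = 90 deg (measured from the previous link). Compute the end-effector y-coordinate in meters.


y = L1*sin(th1) + L2*sin(th1+th2) = 0.55*sin(168 deg) + 0.51*sin(258 deg) = -0.3845

-0.3845 m


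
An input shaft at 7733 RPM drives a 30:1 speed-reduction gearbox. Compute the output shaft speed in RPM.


omega_out = omega_in / N = 7733 / 30 = 257.7667

257.7667 RPM


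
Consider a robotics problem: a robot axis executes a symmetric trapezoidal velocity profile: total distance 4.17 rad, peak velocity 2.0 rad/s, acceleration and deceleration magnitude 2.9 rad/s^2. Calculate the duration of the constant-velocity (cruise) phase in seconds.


t_acc = v/a = 0.689655 s, d_acc = v^2/(2a) = 0.689655 rad each
d_cruise = 4.17 - 2*0.689655 = 2.790690 rad
t_cruise = d_cruise/v = 2.790690/2.0 = 1.3953

1.3953 s


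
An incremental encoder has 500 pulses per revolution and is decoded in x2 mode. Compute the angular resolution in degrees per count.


resolution = 360 / (PPR * 2) = 360 / 1000 = 0.3600

0.3600 degrees


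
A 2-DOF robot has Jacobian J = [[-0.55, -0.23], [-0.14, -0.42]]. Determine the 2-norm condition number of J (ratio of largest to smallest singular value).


JJ^T eigenvalues: trace(JJ^T) = 0.5514, det(JJ^T) = det(J)^2 = 0.03952144
s_max^2 = (0.5514 + sqrt(0.14595620))/2 = 0.46672107
s_min^2 = (0.5514 - sqrt(0.14595620))/2 = 0.08467893
kappa = s_max/s_min = sqrt(0.46672107/0.08467893) = 2.3477

2.3477


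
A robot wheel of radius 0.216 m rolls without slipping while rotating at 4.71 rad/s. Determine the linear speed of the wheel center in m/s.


v = omega * r = 4.71 * 0.216 = 1.0174

1.0174 m/s


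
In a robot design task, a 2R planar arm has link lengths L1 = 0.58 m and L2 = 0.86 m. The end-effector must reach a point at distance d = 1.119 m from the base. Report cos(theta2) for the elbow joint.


cos(th2) = (d^2 - L1^2 - L2^2)/(2*L1*L2) = (1.119^2 - 0.58^2 - 0.86^2)/(2*0.58*0.86) = 0.1766

0.1766


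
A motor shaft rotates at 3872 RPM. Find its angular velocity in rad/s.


omega = 3872 * 2*pi/60 = 405.4749

405.4749 rad/s


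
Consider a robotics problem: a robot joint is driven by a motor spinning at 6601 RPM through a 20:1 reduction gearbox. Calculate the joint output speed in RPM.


omega_joint = omega_motor / N = 6601 / 20 = 330.0500

330.0500 RPM


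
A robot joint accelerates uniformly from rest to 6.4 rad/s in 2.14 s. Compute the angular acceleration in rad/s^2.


alpha = delta_omega / t = 6.4 / 2.14 = 2.9907

2.9907 rad/s^2


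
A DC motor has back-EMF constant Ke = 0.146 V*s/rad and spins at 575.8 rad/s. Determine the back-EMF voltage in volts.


V_emf = Ke * omega = 0.146*575.8 = 84.0668

84.0668 V


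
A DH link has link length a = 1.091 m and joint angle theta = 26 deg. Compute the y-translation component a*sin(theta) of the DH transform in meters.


a*sin(theta) = 1.091*sin(26 deg) = 0.4783

0.4783 m


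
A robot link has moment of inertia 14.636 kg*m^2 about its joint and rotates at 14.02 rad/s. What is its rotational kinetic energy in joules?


KE = (1/2)*I*omega^2 = 0.5*14.636*14.02^2 = 1438.4290

1438.4290 J


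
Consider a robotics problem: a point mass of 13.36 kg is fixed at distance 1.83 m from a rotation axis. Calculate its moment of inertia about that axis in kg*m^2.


I = m*r^2 = 13.36*1.83^2 = 44.7413

44.7413 kg*m^2


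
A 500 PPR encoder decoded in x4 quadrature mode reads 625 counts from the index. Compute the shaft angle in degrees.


angle = counts * 360 / (PPR*4) = 625 * 360 / 2000 = 112.5000

112.5000 degrees


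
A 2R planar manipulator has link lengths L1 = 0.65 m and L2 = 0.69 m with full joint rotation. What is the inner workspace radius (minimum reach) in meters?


r_min = |L1 - L2| = |0.65 - 0.69| = 0.0400

0.0400 m


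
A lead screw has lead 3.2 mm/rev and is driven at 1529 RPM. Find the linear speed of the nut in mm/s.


v = lead * (RPM/60) = 3.2*1529/60 = 81.5467

81.5467 mm/s


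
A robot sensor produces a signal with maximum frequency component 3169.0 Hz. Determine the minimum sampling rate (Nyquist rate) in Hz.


f_s,min = 2*f_max = 2*3169.0 = 6338.0000

6338.0000 Hz


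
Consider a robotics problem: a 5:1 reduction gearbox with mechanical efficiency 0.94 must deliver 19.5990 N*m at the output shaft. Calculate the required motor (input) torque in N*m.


tau_in = tau_out / (N * eta) = 19.5990 / (5 * 0.94) = 4.1700

4.1700 N*m


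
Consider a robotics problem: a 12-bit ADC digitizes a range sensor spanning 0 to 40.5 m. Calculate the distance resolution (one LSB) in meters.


res = range / 2^n = 40.5/2^12 = 40.5/4096 = 0.0099

0.0099 m


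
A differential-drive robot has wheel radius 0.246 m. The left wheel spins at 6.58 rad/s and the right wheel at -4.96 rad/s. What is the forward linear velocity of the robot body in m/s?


v = r*(wR + wL)/2 = 0.246*(-4.96 + 6.58)/2 = 0.1993

0.1993 m/s


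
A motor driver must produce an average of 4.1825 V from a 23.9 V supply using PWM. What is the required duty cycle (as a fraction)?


D = V_avg/V_supply = 4.1825/23.9 = 0.1750

0.1750


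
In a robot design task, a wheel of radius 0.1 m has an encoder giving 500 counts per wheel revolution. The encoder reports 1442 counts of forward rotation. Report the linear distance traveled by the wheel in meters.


revs = 1442/500 = 2.884000
d = revs * 2*pi*r = 2.884000 * 2*pi*0.1 = 1.8121

1.8121 m


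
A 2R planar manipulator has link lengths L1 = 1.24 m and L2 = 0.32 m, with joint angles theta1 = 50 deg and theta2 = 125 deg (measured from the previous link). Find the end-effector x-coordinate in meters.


x = L1*cos(th1) + L2*cos(th1+th2) = 1.24*cos(50 deg) + 0.32*cos(175 deg) = 0.4783

0.4783 m


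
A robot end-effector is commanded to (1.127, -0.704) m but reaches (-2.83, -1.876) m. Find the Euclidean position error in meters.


dx = -2.83 - (1.127) = -3.9570, dy = -1.876 - (-0.704) = -1.1720
err = sqrt(15.657849 + 1.373584) = 4.1269

4.1269 m


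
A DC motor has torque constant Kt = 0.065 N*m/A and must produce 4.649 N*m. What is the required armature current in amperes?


I = tau / Kt = 4.649/0.065 = 71.5231

71.5231 A


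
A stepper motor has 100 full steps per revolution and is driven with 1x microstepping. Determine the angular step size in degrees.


step = 360/(100*1) = 360/100 = 3.6000

3.6000 degrees


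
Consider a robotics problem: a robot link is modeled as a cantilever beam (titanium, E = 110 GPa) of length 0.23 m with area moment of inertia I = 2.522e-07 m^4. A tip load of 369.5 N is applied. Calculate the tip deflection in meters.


delta = F*L^3/(3*E*I) = 369.5*0.23^3/(3*1.100e+11*2.522e-07)
      = 4.4957065/83226 = 5.4018e-05

5.4018e-05 m


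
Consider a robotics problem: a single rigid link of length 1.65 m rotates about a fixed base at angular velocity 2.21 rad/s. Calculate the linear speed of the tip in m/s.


v = L*omega = 1.65 * 2.21 = 3.6465

3.6465 m/s


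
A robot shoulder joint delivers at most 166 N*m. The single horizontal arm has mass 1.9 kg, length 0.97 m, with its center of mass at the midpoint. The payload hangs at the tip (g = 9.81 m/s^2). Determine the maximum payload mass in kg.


tau_arm = m_arm*g*(L/2) = 1.9*9.81*0.97/2 = 9.0399 N*m
tau_payload = tau_max - tau_arm = 166 - 9.0399 = 156.9601
m_payload = tau_payload / (g*L) = 156.9601 / (9.81*0.97) = 16.4949

16.4949 kg


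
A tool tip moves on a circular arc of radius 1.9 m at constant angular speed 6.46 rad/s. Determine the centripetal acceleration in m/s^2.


a_c = omega^2 * r = 6.46^2 * 1.9 = 79.2900

79.2900 m/s^2


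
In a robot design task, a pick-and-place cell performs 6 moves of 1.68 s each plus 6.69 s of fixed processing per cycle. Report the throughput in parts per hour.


T_cycle = 6*1.68 + 6.69 = 16.7700 s
rate = 3600/T = 214.6691

214.6691 parts/hour


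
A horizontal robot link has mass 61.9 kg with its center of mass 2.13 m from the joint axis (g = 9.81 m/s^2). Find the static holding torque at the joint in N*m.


tau = m*g*L = 61.9 * 9.81 * 2.13 = 1293.4191

1293.4191 N*m


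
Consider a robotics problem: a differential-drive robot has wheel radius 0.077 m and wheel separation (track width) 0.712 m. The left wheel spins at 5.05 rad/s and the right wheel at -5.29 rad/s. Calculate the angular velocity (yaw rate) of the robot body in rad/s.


omega = r*(wR - wL)/L = 0.077*(-5.29 - (5.05))/0.712 = -1.1182

-1.1182 rad/s


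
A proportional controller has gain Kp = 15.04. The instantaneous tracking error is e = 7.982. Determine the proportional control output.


u_P = Kp * e = 15.04 * 7.982 = 120.0493

120.0493


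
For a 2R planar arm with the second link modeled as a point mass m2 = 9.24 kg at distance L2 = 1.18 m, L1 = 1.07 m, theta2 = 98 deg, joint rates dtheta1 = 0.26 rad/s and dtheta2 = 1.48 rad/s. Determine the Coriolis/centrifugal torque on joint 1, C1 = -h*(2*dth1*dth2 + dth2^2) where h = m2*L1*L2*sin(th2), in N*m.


h = m2*L1*L2*sin(th2) = 9.24*1.07*1.18*sin(98 deg) = 11.552887
C1 = -h*(2*0.26*1.48 + 1.48^2) = -11.552887*2.9600 = -34.1965

-34.1965 N*m


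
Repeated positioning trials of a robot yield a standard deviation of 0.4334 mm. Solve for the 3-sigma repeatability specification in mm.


repeatability = 3*sigma = 3*0.4334 = 1.3002

1.3002 mm


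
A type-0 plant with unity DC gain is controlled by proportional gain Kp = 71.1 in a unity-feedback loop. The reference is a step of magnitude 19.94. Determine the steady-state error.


e_ss = R/(1 + Kp) = 19.94/(1 + 71.1) = 19.94/72.1000 = 0.2766

0.2766


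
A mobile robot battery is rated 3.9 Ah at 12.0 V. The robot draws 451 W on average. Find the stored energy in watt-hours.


E = capacity * V = 3.9*12.0 = 46.8000

46.8000 Wh


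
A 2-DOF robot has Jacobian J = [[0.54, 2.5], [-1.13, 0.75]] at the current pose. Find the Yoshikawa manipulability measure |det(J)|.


det(J) = 0.54*0.75 - (2.5)*(-1.13) = 3.2300
|det(J)| = 3.2300

3.2300


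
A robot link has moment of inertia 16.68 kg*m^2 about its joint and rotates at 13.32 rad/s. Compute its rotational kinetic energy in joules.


KE = (1/2)*I*omega^2 = 0.5*16.68*13.32^2 = 1479.7028

1479.7028 J


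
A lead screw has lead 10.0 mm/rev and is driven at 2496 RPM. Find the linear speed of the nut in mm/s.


v = lead * (RPM/60) = 10.0*2496/60 = 416.0000

416.0000 mm/s


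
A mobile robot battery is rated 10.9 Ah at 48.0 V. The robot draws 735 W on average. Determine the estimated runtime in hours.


E = 10.9*48.0 = 523.2000 Wh
t = E/P = 523.2000/735 = 0.7118

0.7118 hours


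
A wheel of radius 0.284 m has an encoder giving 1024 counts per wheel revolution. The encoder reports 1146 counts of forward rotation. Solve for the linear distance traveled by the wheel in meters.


revs = 1146/1024 = 1.119141
d = revs * 2*pi*r = 1.119141 * 2*pi*0.284 = 1.9970

1.9970 m


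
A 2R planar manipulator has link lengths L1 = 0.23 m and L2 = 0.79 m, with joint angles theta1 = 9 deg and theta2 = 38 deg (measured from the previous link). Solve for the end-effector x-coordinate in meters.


x = L1*cos(th1) + L2*cos(th1+th2) = 0.23*cos(9 deg) + 0.79*cos(47 deg) = 0.7659

0.7659 m


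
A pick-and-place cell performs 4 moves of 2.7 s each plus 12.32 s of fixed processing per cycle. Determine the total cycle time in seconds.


T = 4*2.7 + 12.32 = 23.1200

23.1200 s


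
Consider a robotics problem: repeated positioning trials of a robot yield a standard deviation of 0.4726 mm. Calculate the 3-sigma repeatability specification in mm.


repeatability = 3*sigma = 3*0.4726 = 1.4178

1.4178 mm


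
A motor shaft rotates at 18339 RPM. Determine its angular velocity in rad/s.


omega = 18339 * 2*pi/60 = 1920.4556

1920.4556 rad/s


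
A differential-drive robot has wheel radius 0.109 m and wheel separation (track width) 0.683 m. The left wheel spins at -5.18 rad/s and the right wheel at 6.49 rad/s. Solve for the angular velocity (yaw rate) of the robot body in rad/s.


omega = r*(wR - wL)/L = 0.109*(6.49 - (-5.18))/0.683 = 1.8624

1.8624 rad/s


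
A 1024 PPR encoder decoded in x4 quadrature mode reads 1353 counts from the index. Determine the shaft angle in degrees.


angle = counts * 360 / (PPR*4) = 1353 * 360 / 4096 = 118.9160

118.9160 degrees


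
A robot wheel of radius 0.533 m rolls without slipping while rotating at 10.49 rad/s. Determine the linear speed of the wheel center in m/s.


v = omega * r = 10.49 * 0.533 = 5.5912

5.5912 m/s


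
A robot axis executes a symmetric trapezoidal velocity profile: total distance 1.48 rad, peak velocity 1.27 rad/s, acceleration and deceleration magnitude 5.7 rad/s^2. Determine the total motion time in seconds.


t_acc = v/a = 1.27/5.7 = 0.222807 s
d_acc = v^2/(2a) = 0.141482 rad (each ramp)
d_cruise = 1.48 - 2*0.141482 = 1.197036 rad
t_cruise = 1.197036/1.27 = 0.942548 s
t_total = 2*0.222807 + 0.942548 = 1.3882

1.3882 s


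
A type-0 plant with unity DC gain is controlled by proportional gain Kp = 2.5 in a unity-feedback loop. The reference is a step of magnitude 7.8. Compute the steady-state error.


e_ss = R/(1 + Kp) = 7.8/(1 + 2.5) = 7.8/3.5000 = 2.2286

2.2286


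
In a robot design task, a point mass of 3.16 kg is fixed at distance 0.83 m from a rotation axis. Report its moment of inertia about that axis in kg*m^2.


I = m*r^2 = 3.16*0.83^2 = 2.1769

2.1769 kg*m^2


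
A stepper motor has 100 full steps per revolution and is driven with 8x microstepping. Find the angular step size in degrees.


step = 360/(100*8) = 360/800 = 0.4500

0.4500 degrees


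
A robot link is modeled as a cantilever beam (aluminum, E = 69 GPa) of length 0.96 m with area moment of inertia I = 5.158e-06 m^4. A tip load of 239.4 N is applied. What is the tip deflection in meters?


delta = F*L^3/(3*E*I) = 239.4*0.96^3/(3*6.900e+10*5.158e-06)
      = 211.8057984/1067706 = 1.9837e-04

1.9837e-04 m


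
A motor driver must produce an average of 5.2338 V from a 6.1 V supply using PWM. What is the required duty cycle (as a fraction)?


D = V_avg/V_supply = 5.2338/6.1 = 0.8580

0.8580


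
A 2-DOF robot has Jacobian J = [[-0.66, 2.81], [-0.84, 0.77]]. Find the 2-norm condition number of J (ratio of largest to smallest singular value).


JJ^T eigenvalues: trace(JJ^T) = 9.6302, det(JJ^T) = det(J)^2 = 3.43064484
s_max^2 = (9.6302 + sqrt(79.01817268))/2 = 9.25970833
s_min^2 = (9.6302 - sqrt(79.01817268))/2 = 0.37049167
kappa = s_max/s_min = sqrt(9.25970833/0.37049167) = 4.9993

4.9993


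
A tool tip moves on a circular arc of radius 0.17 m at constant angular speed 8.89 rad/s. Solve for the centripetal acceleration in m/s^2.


a_c = omega^2 * r = 8.89^2 * 0.17 = 13.4355

13.4355 m/s^2


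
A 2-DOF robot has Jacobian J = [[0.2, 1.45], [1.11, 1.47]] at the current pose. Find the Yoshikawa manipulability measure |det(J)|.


det(J) = 0.2*1.47 - (1.45)*(1.11) = -1.3155
|det(J)| = 1.3155

1.3155


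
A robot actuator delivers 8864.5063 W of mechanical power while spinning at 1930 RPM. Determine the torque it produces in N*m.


omega = 1930 * 2*pi/60 = 202.109127 rad/s
tau = P / omega = 8864.5063 / 202.109127 = 43.8600

43.8600 N*m


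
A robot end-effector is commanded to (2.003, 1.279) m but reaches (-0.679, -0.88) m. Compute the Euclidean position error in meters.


dx = -0.679 - (2.003) = -2.6820, dy = -0.88 - (1.279) = -2.1590
err = sqrt(7.193124 + 4.661281) = 3.4430

3.4430 m


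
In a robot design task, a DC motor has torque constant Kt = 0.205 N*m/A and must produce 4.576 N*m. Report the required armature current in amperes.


I = tau / Kt = 4.576/0.205 = 22.3220

22.3220 A


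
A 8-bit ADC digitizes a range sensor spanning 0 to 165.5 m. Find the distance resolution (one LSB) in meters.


res = range / 2^n = 165.5/2^8 = 165.5/256 = 0.6465

0.6465 m


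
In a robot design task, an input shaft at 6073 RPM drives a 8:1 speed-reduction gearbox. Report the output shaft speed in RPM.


omega_out = omega_in / N = 6073 / 8 = 759.1250

759.1250 RPM


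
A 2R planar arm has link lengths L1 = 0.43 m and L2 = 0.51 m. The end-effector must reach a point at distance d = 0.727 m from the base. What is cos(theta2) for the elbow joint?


cos(th2) = (d^2 - L1^2 - L2^2)/(2*L1*L2) = (0.727^2 - 0.43^2 - 0.51^2)/(2*0.43*0.51) = 0.1904

0.1904


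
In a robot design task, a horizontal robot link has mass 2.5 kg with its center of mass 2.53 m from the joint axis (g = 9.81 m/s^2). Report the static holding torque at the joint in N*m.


tau = m*g*L = 2.5 * 9.81 * 2.53 = 62.0483

62.0483 N*m


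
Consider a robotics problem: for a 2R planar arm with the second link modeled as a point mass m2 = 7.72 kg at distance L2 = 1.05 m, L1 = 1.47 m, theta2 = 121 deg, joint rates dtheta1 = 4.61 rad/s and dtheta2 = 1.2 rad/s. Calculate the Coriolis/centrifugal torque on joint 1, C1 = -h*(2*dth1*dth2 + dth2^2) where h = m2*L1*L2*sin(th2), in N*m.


h = m2*L1*L2*sin(th2) = 7.72*1.47*1.05*sin(121 deg) = 10.213851
C1 = -h*(2*4.61*1.2 + 1.2^2) = -10.213851*12.5040 = -127.7140

-127.7140 N*m


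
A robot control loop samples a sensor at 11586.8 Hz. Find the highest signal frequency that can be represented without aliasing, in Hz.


f_max = f_s/2 = 11586.8/2 = 5793.4000

5793.4000 Hz


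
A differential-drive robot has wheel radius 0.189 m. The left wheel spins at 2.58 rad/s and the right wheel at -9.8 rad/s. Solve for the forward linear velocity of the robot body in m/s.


v = r*(wR + wL)/2 = 0.189*(-9.8 + 2.58)/2 = -0.6823

-0.6823 m/s


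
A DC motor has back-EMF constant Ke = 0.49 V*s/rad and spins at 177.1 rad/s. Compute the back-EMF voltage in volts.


V_emf = Ke * omega = 0.49*177.1 = 86.7790

86.7790 V


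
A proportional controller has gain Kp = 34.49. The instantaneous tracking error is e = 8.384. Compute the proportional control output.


u_P = Kp * e = 34.49 * 8.384 = 289.1642

289.1642


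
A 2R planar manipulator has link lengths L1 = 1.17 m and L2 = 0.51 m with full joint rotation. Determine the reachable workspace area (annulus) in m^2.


r_max = L1 + L2 = 1.6800, r_min = |L1 - L2| = 0.6600
A = pi*(r_max^2 - r_min^2) = pi*(2.8224 - 0.4356) = 7.4984

7.4984 m^2


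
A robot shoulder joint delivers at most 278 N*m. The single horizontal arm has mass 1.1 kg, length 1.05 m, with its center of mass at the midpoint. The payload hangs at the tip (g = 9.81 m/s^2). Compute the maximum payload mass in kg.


tau_arm = m_arm*g*(L/2) = 1.1*9.81*1.05/2 = 5.6653 N*m
tau_payload = tau_max - tau_arm = 278 - 5.6653 = 272.3347
m_payload = tau_payload / (g*L) = 272.3347 / (9.81*1.05) = 26.4390

26.4390 kg


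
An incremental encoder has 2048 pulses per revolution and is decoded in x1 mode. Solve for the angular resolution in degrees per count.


resolution = 360 / (PPR * 1) = 360 / 2048 = 0.1758

0.1758 degrees


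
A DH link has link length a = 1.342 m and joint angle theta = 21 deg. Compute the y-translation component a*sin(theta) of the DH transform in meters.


a*sin(theta) = 1.342*sin(21 deg) = 0.4809

0.4809 m


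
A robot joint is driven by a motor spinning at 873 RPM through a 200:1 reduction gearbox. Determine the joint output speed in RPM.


omega_joint = omega_motor / N = 873 / 200 = 4.3650

4.3650 RPM


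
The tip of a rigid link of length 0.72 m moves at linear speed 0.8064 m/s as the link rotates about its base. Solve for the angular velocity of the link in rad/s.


omega = v / L = 0.8064 / 0.72 = 1.1200

1.1200 rad/s


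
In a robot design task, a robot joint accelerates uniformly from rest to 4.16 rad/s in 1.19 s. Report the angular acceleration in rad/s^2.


alpha = delta_omega / t = 4.16 / 1.19 = 3.4958

3.4958 rad/s^2


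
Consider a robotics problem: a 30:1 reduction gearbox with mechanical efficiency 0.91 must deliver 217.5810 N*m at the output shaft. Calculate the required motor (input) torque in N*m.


tau_in = tau_out / (N * eta) = 217.5810 / (30 * 0.91) = 7.9700

7.9700 N*m


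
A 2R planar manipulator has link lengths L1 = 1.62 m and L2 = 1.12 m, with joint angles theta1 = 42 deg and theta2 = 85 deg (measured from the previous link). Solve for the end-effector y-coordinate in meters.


y = L1*sin(th1) + L2*sin(th1+th2) = 1.62*sin(42 deg) + 1.12*sin(127 deg) = 1.9785

1.9785 m


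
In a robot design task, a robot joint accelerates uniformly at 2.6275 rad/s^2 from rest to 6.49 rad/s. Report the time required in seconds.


t = delta_omega / alpha = 6.49 / 2.6275 = 2.4700

2.4700 s
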